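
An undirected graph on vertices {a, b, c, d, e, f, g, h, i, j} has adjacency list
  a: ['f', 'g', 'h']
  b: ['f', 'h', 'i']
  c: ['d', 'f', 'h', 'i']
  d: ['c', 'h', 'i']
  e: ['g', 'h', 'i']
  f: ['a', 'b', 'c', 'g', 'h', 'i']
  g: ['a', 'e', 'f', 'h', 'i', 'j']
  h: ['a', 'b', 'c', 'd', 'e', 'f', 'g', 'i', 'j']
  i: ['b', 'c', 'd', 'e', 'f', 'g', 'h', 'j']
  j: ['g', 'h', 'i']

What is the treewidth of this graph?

3

A width-3 tree decomposition is:
Bags: B1 = {b, f, h, i}  B2 = {c, f, h, i}  B3 = {c, d, h, i}  B4 = {f, g, h, i}  B5 = {a, f, g, h}  B6 = {g, h, i, j}  B7 = {e, g, h, i}
Tree: B1–B2, B2–B3, B2–B4, B4–B5, B4–B6, B6–B7
The largest bag has 4 vertices, giving width 3; this decomposition certifies tw(G) ≤ 3. For the lower bound, the 4 vertices {a, f, g, h} are pairwise adjacent, and any tree decomposition puts a clique entirely inside one bag — forcing width ≥ 3. Hence tw(G) = 3 exactly.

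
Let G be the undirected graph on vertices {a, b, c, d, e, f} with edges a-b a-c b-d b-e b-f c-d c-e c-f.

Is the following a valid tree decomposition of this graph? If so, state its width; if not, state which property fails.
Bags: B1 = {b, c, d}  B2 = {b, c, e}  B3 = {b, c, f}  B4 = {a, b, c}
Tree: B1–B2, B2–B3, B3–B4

Vertex coverage: the bags together contain {a, b, c, d, e, f}, the full vertex set. Edge coverage: each edge of G has both endpoints in at least one bag. Running intersection: for every vertex, the bags containing it form a connected subtree. All three properties hold, so this is a valid tree decomposition of width max|bag| − 1 = 2, and hence tw(G) ≤ 2.

Yes; width 2.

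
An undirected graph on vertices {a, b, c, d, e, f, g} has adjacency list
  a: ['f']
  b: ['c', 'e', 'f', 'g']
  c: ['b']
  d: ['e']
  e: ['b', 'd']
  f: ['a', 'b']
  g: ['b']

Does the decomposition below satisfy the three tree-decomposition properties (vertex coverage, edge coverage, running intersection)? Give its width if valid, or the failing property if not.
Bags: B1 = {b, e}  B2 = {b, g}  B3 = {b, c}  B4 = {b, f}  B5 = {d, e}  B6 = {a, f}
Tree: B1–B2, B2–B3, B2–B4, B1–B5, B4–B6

Vertex coverage: the bags together contain {a, b, c, d, e, f, g}, the full vertex set. Edge coverage: each edge of G has both endpoints in at least one bag. Running intersection: for every vertex, the bags containing it form a connected subtree. All three properties hold, so this is a valid tree decomposition of width max|bag| − 1 = 1, and hence tw(G) ≤ 1.

Yes; width 1.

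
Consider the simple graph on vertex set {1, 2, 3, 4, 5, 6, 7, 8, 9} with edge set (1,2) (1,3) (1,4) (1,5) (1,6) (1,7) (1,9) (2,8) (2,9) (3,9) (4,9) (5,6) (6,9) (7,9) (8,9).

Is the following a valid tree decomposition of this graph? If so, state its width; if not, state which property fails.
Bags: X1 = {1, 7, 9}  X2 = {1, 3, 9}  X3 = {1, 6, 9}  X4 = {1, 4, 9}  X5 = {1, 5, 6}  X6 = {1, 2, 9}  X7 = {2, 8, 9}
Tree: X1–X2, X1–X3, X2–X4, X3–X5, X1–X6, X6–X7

Vertex coverage: the bags together contain {1, 2, 3, 4, 5, 6, 7, 8, 9}, the full vertex set. Edge coverage: each edge of G has both endpoints in at least one bag. Running intersection: for every vertex, the bags containing it form a connected subtree. All three properties hold, so this is a valid tree decomposition of width max|bag| − 1 = 2, and hence tw(G) ≤ 2.

Yes; width 2.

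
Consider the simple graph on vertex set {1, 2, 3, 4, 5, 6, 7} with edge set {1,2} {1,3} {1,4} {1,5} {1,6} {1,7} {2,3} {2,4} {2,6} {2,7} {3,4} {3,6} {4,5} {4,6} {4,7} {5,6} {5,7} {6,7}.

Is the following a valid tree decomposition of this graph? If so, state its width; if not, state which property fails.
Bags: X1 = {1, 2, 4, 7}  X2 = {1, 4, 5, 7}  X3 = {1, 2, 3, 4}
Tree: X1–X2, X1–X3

No — vertex 6 appears in no bag.

A tree decomposition must satisfy three properties: every vertex lies in some bag; for every edge, both endpoints lie together in some bag; and for every vertex, the bags containing it form a connected subtree. Here vertex 6 appears in no bag, so the decomposition is invalid.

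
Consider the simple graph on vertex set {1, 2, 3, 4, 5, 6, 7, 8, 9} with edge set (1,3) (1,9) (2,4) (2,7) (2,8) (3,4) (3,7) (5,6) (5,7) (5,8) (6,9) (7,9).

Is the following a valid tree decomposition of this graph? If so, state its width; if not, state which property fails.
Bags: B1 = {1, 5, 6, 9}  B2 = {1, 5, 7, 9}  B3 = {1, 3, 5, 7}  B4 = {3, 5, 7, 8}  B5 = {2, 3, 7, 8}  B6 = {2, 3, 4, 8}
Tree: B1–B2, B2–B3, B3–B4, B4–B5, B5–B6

Yes; width 3.

Vertex coverage: the bags together contain {1, 2, 3, 4, 5, 6, 7, 8, 9}, the full vertex set. Edge coverage: each edge of G has both endpoints in at least one bag. Running intersection: for every vertex, the bags containing it form a connected subtree. All three properties hold, so this is a valid tree decomposition of width max|bag| − 1 = 3, and hence tw(G) ≤ 3.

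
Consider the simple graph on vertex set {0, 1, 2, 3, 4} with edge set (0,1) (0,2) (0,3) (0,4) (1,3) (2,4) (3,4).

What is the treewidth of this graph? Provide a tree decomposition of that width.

Each bag holds 3 vertices, so the decomposition has width 2, which upper-bounds the treewidth. For the lower bound, the 3 vertices {0, 2, 4} are pairwise adjacent, and any tree decomposition puts a clique entirely inside one bag — forcing width ≥ 2. The upper and lower bounds meet at 2, so that is the treewidth.

Treewidth 2.
One such decomposition:
Bags: B1 = {0, 2, 4}  B2 = {0, 3, 4}  B3 = {0, 1, 3}
Tree: B1–B2, B2–B3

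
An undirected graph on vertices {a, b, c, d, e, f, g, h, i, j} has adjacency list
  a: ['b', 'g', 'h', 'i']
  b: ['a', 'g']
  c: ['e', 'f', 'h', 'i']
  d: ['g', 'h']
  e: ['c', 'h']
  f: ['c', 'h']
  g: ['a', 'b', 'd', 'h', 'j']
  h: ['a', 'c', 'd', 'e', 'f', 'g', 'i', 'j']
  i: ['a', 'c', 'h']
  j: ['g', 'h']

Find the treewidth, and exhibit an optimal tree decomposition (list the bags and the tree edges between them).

Treewidth 2.
Bags: B1 = {a, h, i}  B2 = {c, h, i}  B3 = {c, f, h}  B4 = {a, g, h}  B5 = {c, e, h}  B6 = {d, g, h}  B7 = {a, b, g}  B8 = {g, h, j}
Tree: B1–B2, B2–B3, B1–B4, B3–B5, B4–B6, B4–B7, B4–B8

Every bag has size at most 3, so the width is 3 − 1 = 2 and tw(G) ≤ 2. On the other hand G contains the 3-clique {c, f, h}. A clique must lie in a single bag of any decomposition, so no decomposition can have width below 2. Combining the bounds, tw(G) = 2.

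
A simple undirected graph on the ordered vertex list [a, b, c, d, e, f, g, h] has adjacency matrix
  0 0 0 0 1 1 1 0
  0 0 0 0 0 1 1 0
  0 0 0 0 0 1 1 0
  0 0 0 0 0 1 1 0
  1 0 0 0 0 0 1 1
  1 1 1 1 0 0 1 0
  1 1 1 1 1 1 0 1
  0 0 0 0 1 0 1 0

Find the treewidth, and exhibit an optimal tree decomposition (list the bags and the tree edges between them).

Each bag holds 3 vertices, so the decomposition has width 2, which upper-bounds the treewidth. Conversely, {e, g, h} is a clique of size 3, and the vertices of any clique must share a bag in every tree decomposition; so some bag has ≥ 3 vertices and tw(G) ≥ 2. The upper and lower bounds meet at 2, so that is the treewidth.

Treewidth 2.
One optimal decomposition is:
Bags: B1 = {e, g, h}  B2 = {a, e, g}  B3 = {a, f, g}  B4 = {c, f, g}  B5 = {d, f, g}  B6 = {b, f, g}
Tree: B1–B2, B2–B3, B3–B4, B3–B5, B3–B6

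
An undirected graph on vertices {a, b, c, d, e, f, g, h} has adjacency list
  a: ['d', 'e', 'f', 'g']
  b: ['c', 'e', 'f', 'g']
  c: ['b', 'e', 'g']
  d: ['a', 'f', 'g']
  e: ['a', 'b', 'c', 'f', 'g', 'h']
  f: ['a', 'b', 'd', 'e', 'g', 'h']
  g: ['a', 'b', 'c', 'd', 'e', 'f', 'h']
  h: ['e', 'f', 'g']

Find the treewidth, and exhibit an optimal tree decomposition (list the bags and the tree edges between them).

Treewidth 3.
Bags: B1 = {b, c, e, g}  B2 = {b, e, f, g}  B3 = {e, f, g, h}  B4 = {a, e, f, g}  B5 = {a, d, f, g}
Tree: B1–B2, B2–B3, B2–B4, B4–B5

The largest bag has 4 vertices, giving width 3; this decomposition certifies tw(G) ≤ 3. For the lower bound, the 4 vertices {b, c, e, g} are pairwise adjacent, and any tree decomposition puts a clique entirely inside one bag — forcing width ≥ 3. Combining the bounds, tw(G) = 3.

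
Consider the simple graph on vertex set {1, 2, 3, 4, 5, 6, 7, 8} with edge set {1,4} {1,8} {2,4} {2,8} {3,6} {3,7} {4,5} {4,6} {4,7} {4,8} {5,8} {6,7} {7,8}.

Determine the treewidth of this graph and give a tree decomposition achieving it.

The largest bag has 3 vertices, giving width 2; this decomposition certifies tw(G) ≤ 2. Conversely, {3, 6, 7} is a clique of size 3, and the vertices of any clique must share a bag in every tree decomposition; so some bag has ≥ 3 vertices and tw(G) ≥ 2. The upper and lower bounds meet at 2, so that is the treewidth.

Treewidth 2.
One optimal decomposition is:
Bags: B1 = {4, 7, 8}  B2 = {4, 5, 8}  B3 = {4, 6, 7}  B4 = {2, 4, 8}  B5 = {3, 6, 7}  B6 = {1, 4, 8}
Tree: B1–B2, B1–B3, B2–B4, B3–B5, B4–B6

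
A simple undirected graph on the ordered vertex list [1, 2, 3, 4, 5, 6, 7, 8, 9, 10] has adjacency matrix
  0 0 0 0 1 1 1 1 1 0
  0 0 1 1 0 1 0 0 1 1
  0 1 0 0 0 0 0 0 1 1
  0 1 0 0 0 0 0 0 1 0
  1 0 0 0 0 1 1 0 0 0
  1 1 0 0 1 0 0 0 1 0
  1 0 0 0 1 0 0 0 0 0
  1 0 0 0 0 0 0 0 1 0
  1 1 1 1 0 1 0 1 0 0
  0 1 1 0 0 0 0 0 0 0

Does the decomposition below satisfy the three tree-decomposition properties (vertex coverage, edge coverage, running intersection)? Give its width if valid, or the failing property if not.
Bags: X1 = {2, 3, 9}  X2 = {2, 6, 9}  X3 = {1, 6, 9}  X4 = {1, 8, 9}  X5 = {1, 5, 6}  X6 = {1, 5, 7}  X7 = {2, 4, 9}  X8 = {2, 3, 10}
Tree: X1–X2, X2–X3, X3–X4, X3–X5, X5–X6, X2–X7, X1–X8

Yes; width 2.

Vertex coverage: the bags together contain {1, 2, 3, 4, 5, 6, 7, 8, 9, 10}, the full vertex set. Edge coverage: each edge of G has both endpoints in at least one bag. Running intersection: for every vertex, the bags containing it form a connected subtree. All three properties hold, so this is a valid tree decomposition of width max|bag| − 1 = 2, and hence tw(G) ≤ 2.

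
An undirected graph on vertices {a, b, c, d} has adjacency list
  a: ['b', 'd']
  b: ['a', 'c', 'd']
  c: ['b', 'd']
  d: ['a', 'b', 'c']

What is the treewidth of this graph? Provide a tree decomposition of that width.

Each bag holds 3 vertices, so the decomposition has width 2, which upper-bounds the treewidth. For the lower bound, the 3 vertices {b, c, d} are pairwise adjacent, and any tree decomposition puts a clique entirely inside one bag — forcing width ≥ 2. Therefore the treewidth is 2.

Treewidth 2.
Bags: B1 = {b, c, d}  B2 = {a, b, d}
Tree: B1–B2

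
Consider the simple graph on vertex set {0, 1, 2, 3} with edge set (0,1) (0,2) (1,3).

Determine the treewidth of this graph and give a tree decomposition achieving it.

Each bag holds 2 vertices, so the decomposition has width 1, which upper-bounds the treewidth. Since G has at least one edge (e.g. 1–0), it is not an edgeless graph, so tw(G) ≥ 1. Hence tw(G) = 1 exactly.

Treewidth 1.
One optimal decomposition is:
Bags: B1 = {0, 1}  B2 = {0, 2}  B3 = {1, 3}
Tree: B1–B2, B1–B3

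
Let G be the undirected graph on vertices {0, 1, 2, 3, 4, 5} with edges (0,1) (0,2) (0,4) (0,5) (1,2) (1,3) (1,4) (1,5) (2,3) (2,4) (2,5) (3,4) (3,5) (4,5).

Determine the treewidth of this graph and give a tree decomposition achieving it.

Each bag holds 5 vertices, so the decomposition has width 4, which upper-bounds the treewidth. For the lower bound, the 5 vertices {0, 1, 2, 4, 5} are pairwise adjacent, and any tree decomposition puts a clique entirely inside one bag — forcing width ≥ 4. The upper and lower bounds meet at 4, so that is the treewidth.

Treewidth 4.
One optimal decomposition is:
Bags: B1 = {0, 1, 2, 4, 5}  B2 = {1, 2, 3, 4, 5}
Tree: B1–B2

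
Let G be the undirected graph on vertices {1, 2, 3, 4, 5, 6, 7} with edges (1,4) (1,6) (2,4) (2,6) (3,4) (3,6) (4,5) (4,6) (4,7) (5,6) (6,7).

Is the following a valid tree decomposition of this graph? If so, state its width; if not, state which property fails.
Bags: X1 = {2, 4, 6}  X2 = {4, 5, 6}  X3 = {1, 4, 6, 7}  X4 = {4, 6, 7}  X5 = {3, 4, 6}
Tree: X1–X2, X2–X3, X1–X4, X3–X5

No — bags containing vertex 7 are not connected in the tree.

A tree decomposition must satisfy three properties: every vertex lies in some bag; for every edge, both endpoints lie together in some bag; and for every vertex, the bags containing it form a connected subtree. Here bags containing vertex 7 are not connected in the tree, so the decomposition is invalid.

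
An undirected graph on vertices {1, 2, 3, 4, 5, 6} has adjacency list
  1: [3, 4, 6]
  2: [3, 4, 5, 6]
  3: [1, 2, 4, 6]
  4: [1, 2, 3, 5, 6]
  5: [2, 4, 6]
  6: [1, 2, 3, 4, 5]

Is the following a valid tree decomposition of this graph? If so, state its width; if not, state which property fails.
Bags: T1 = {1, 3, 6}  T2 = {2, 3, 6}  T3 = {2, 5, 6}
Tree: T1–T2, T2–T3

A tree decomposition must satisfy three properties: every vertex lies in some bag; for every edge, both endpoints lie together in some bag; and for every vertex, the bags containing it form a connected subtree. Here vertex 4 appears in no bag, so the decomposition is invalid.

No — vertex 4 appears in no bag.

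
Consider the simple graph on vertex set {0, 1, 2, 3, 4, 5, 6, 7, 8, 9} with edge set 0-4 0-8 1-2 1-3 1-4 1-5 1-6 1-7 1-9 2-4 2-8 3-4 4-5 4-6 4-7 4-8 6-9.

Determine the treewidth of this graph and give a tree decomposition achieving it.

Every bag has size at most 3, so the width is 3 − 1 = 2 and tw(G) ≤ 2. Conversely, {1, 6, 9} is a clique of size 3, and the vertices of any clique must share a bag in every tree decomposition; so some bag has ≥ 3 vertices and tw(G) ≥ 2. The upper and lower bounds meet at 2, so that is the treewidth.

Treewidth 2.
One optimal decomposition is:
Bags: B1 = {1, 2, 4}  B2 = {1, 4, 7}  B3 = {1, 3, 4}  B4 = {2, 4, 8}  B5 = {1, 4, 6}  B6 = {0, 4, 8}  B7 = {1, 4, 5}  B8 = {1, 6, 9}
Tree: B1–B2, B2–B3, B1–B4, B3–B5, B4–B6, B5–B7, B5–B8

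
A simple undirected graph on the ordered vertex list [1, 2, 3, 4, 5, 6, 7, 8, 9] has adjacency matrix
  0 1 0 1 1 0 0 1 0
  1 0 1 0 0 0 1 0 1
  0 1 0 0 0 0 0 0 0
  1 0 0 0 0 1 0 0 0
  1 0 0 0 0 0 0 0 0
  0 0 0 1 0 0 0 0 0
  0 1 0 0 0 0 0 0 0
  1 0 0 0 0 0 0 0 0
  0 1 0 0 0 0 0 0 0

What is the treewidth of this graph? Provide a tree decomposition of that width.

Every bag has size at most 2, so the width is 2 − 1 = 1 and tw(G) ≤ 1. G has an edge, so its treewidth is at least 1. Therefore the treewidth is 1.

Treewidth 1.
Bags: B1 = {1, 2}  B2 = {1, 8}  B3 = {1, 4}  B4 = {2, 9}  B5 = {2, 7}  B6 = {1, 5}  B7 = {2, 3}  B8 = {4, 6}
Tree: B1–B2, B2–B3, B1–B4, B1–B5, B1–B6, B5–B7, B3–B8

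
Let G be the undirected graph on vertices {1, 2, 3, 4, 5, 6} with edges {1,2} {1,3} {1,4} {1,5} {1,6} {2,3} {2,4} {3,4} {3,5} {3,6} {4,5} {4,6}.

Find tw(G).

A width-3 tree decomposition is:
Bags: B1 = {1, 3, 4, 6}  B2 = {1, 3, 4, 5}  B3 = {1, 2, 3, 4}
Tree: B1–B2, B1–B3
Each bag holds 4 vertices, so the decomposition has width 3, which upper-bounds the treewidth. On the other hand G contains the 4-clique {1, 2, 3, 4}. A clique must lie in a single bag of any decomposition, so no decomposition can have width below 3. The upper and lower bounds meet at 3, so that is the treewidth.

3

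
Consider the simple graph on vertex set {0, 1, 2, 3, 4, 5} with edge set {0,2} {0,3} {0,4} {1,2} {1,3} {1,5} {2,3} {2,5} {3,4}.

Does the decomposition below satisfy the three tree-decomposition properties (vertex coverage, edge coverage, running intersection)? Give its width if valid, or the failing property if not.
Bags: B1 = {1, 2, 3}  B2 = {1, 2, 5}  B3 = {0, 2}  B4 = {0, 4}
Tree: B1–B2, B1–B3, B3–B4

A tree decomposition must satisfy three properties: every vertex lies in some bag; for every edge, both endpoints lie together in some bag; and for every vertex, the bags containing it form a connected subtree. Here edge (3,0) lies in no bag, so the decomposition is invalid.

No — edge (3,0) lies in no bag.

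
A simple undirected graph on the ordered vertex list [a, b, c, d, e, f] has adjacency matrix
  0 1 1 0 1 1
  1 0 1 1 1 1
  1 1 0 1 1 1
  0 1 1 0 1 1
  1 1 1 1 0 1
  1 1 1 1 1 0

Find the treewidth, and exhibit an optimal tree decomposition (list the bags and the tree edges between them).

Each bag holds 5 vertices, so the decomposition has width 4, which upper-bounds the treewidth. Conversely, {b, c, d, e, f} is a clique of size 5, and the vertices of any clique must share a bag in every tree decomposition; so some bag has ≥ 5 vertices and tw(G) ≥ 4. Hence tw(G) = 4 exactly.

Treewidth 4.
One optimal decomposition is:
Bags: B1 = {a, b, c, e, f}  B2 = {b, c, d, e, f}
Tree: B1–B2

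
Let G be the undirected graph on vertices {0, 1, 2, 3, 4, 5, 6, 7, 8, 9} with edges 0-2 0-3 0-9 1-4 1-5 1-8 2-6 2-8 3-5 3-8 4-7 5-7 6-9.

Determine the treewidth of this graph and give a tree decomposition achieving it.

The largest bag has 3 vertices, giving width 2; this decomposition certifies tw(G) ≤ 2. Since 7–4–1–5–7 is a cycle in G, G is not acyclic. Forests are exactly the graphs of treewidth ≤ 1, so tw(G) ≥ 2. Combining the bounds, tw(G) = 2.

Treewidth 2.
Bags: B1 = {4, 5, 7}  B2 = {1, 4, 5}  B3 = {1, 3, 5}  B4 = {1, 3, 8}  B5 = {0, 3, 8}  B6 = {0, 2, 8}  B7 = {0, 2, 9}  B8 = {2, 6, 9}
Tree: B1–B2, B2–B3, B3–B4, B4–B5, B5–B6, B6–B7, B7–B8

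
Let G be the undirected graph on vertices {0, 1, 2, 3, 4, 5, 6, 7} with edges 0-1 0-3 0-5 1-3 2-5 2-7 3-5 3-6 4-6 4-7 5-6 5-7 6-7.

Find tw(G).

2

A width-2 tree decomposition is:
Bags: B1 = {3, 5, 6}  B2 = {0, 3, 5}  B3 = {5, 6, 7}  B4 = {4, 6, 7}  B5 = {2, 5, 7}  B6 = {0, 1, 3}
Tree: B1–B2, B1–B3, B3–B4, B3–B5, B2–B6
The largest bag has 3 vertices, giving width 2; this decomposition certifies tw(G) ≤ 2. For the lower bound, the 3 vertices {0, 1, 3} are pairwise adjacent, and any tree decomposition puts a clique entirely inside one bag — forcing width ≥ 2. Combining the bounds, tw(G) = 2.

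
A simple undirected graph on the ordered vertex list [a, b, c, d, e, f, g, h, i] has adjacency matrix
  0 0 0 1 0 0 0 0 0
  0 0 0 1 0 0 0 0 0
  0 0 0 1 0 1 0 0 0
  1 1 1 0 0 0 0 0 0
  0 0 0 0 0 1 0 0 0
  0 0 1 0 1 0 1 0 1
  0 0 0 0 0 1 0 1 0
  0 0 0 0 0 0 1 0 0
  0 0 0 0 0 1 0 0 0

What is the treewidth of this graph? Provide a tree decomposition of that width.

Each bag holds 2 vertices, so the decomposition has width 1, which upper-bounds the treewidth. Since G has at least one edge (e.g. g–f), it is not an edgeless graph, so tw(G) ≥ 1. The upper and lower bounds meet at 1, so that is the treewidth.

Treewidth 1.
One such decomposition:
Bags: B1 = {f, g}  B2 = {c, f}  B3 = {c, d}  B4 = {f, i}  B5 = {g, h}  B6 = {b, d}  B7 = {a, d}  B8 = {e, f}
Tree: B1–B2, B2–B3, B1–B4, B1–B5, B3–B6, B6–B7, B4–B8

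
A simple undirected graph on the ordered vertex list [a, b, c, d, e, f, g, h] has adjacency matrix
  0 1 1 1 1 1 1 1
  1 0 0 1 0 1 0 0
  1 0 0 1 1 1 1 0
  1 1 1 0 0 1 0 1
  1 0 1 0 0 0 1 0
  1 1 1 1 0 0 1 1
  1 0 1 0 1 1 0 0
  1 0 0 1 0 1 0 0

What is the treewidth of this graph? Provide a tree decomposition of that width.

Each bag holds 4 vertices, so the decomposition has width 3, which upper-bounds the treewidth. Conversely, {a, c, e, g} is a clique of size 4, and the vertices of any clique must share a bag in every tree decomposition; so some bag has ≥ 4 vertices and tw(G) ≥ 3. The upper and lower bounds meet at 3, so that is the treewidth.

Treewidth 3.
One such decomposition:
Bags: B1 = {a, c, f, g}  B2 = {a, c, d, f}  B3 = {a, b, d, f}  B4 = {a, d, f, h}  B5 = {a, c, e, g}
Tree: B1–B2, B2–B3, B2–B4, B1–B5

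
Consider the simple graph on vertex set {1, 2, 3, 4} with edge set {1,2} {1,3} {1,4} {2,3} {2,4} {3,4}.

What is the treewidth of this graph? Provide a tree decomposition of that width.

With just one bag of size 4, the width is 4 − 1 = 3, so tw(G) ≤ 3. Conversely, {1, 2, 3, 4} is a clique of size 4, and the vertices of any clique must share a bag in every tree decomposition; so some bag has ≥ 4 vertices and tw(G) ≥ 3. Hence tw(G) = 3 exactly.

Treewidth 3.
One such decomposition:
Bags: B1 = {1, 2, 3, 4}
Tree: (single bag)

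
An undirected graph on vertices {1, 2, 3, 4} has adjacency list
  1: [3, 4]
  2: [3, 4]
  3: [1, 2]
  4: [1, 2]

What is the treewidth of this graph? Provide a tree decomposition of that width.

Every bag has size at most 3, so the width is 3 − 1 = 2 and tw(G) ≤ 2. For the lower bound, G contains the cycle 3–2–4–1–3, so G is not a forest; only forests have treewidth ≤ 1, hence tw(G) ≥ 2. The upper and lower bounds meet at 2, so that is the treewidth.

Treewidth 2.
Bags: B1 = {2, 3, 4}  B2 = {1, 3, 4}
Tree: B1–B2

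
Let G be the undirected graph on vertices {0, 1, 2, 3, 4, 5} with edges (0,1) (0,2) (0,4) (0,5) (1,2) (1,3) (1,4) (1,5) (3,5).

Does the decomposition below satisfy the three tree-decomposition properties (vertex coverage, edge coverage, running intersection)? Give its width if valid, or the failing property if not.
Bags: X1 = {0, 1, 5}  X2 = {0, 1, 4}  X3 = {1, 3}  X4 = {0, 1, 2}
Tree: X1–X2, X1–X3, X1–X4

A tree decomposition must satisfy three properties: every vertex lies in some bag; for every edge, both endpoints lie together in some bag; and for every vertex, the bags containing it form a connected subtree. Here edge (5,3) lies in no bag, so the decomposition is invalid.

No — edge (5,3) lies in no bag.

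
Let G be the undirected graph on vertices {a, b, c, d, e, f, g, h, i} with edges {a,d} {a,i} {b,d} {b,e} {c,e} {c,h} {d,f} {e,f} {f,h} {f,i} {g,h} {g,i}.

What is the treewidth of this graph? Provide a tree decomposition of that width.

Every bag has size at most 4, so the width is 4 − 1 = 3 and tw(G) ≤ 3. For the lower bound: the 4 vertex sets {b,c,e}, {h}, {f}, {a,d,g,i} are disjoint, each induces a connected subgraph, and every pair is joined by at least one edge of G. Contracting each set to a single vertex therefore yields K_{4} as a minor, and since treewidth is minor-monotone, tw(G) ≥ tw(K_{4}) = 3. Hence tw(G) = 3 exactly.

Treewidth 3.
One such decomposition:
Bags: B1 = {b, c, e, h}  B2 = {b, e, f, h}  B3 = {b, d, f, h}  B4 = {d, f, g, h}  B5 = {d, f, g, i}  B6 = {a, d, g, i}
Tree: B1–B2, B2–B3, B3–B4, B4–B5, B5–B6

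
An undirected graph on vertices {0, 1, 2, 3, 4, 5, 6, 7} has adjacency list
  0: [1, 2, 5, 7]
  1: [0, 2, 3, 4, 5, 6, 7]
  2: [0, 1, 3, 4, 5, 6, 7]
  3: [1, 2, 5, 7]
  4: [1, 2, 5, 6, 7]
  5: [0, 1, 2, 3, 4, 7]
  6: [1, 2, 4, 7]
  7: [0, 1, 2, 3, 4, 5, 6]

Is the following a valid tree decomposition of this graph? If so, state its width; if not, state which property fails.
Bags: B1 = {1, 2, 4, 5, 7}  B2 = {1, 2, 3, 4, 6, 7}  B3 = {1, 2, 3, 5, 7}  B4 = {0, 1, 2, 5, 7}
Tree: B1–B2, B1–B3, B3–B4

A tree decomposition must satisfy three properties: every vertex lies in some bag; for every edge, both endpoints lie together in some bag; and for every vertex, the bags containing it form a connected subtree. Here bags containing vertex 3 are not connected in the tree, so the decomposition is invalid.

No — bags containing vertex 3 are not connected in the tree.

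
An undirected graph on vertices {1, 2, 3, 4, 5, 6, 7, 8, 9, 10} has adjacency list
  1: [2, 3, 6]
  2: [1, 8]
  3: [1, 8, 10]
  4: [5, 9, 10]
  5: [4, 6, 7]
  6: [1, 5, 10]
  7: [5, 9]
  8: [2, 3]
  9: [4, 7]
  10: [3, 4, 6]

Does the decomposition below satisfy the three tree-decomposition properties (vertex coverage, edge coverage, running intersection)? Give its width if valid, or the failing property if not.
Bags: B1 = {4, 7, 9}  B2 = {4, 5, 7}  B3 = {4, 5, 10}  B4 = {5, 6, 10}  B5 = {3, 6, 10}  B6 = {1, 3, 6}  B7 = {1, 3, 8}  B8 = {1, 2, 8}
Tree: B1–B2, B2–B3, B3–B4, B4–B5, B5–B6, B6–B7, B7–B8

Yes; width 2.

Checking the three conditions: (i) the bags cover all of {1, 2, 3, 4, 5, 6, 7, 8, 9, 10}; (ii) for each edge, some bag contains both endpoints; (iii) the bags containing any fixed vertex form a subtree. All hold, so the decomposition is valid with width 3 − 1 = 2.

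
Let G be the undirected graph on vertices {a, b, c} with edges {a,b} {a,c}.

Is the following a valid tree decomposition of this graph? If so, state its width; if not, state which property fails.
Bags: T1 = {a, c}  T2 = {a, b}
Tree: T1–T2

Yes; width 1.

Every vertex of G appears in some bag (union = {a, b, c}); every edge is covered by a bag; and for each vertex v the set of bags containing v is connected in the bag tree. The decomposition is therefore valid. The largest bag has 2 vertices, so the width is 1.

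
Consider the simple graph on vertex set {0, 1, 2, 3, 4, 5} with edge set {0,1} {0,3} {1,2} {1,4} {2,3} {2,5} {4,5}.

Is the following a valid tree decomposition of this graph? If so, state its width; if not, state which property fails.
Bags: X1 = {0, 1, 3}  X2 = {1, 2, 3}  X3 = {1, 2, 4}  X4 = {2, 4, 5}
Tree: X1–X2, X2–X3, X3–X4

Yes; width 2.

Vertex coverage: the bags together contain {0, 1, 2, 3, 4, 5}, the full vertex set. Edge coverage: each edge of G has both endpoints in at least one bag. Running intersection: for every vertex, the bags containing it form a connected subtree. All three properties hold, so this is a valid tree decomposition of width max|bag| − 1 = 2, and hence tw(G) ≤ 2.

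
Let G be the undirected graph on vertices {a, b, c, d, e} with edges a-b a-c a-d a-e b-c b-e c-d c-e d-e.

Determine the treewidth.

3

A width-3 tree decomposition is:
Bags: B1 = {a, b, c, e}  B2 = {a, c, d, e}
Tree: B1–B2
Each bag holds 4 vertices, so the decomposition has width 3, which upper-bounds the treewidth. Conversely, {a, c, d, e} is a clique of size 4, and the vertices of any clique must share a bag in every tree decomposition; so some bag has ≥ 4 vertices and tw(G) ≥ 3. Combining the bounds, tw(G) = 3.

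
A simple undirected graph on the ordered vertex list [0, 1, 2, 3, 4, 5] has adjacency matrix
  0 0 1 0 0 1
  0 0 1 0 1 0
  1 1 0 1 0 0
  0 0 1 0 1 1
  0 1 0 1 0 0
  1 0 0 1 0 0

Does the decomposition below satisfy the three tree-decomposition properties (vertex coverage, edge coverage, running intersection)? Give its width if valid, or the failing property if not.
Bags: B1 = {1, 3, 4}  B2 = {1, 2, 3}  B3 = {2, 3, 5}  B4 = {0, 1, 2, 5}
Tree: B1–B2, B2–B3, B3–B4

A tree decomposition must satisfy three properties: every vertex lies in some bag; for every edge, both endpoints lie together in some bag; and for every vertex, the bags containing it form a connected subtree. Here bags containing vertex 1 are not connected in the tree, so the decomposition is invalid.

No — bags containing vertex 1 are not connected in the tree.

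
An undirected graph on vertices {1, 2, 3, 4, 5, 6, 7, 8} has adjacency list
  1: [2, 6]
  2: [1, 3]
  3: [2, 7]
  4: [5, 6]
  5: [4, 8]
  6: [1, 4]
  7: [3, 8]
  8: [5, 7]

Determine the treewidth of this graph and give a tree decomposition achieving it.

Treewidth 2.
Bags: B1 = {1, 4, 6}  B2 = {1, 4, 5}  B3 = {1, 5, 8}  B4 = {1, 7, 8}  B5 = {1, 3, 7}  B6 = {1, 2, 3}
Tree: B1–B2, B2–B3, B3–B4, B4–B5, B5–B6

Every bag has size at most 3, so the width is 3 − 1 = 2 and tw(G) ≤ 2. Since 1–6–4–5–8–7–3–2–1 is a cycle in G, G is not acyclic. Forests are exactly the graphs of treewidth ≤ 1, so tw(G) ≥ 2. Hence tw(G) = 2 exactly.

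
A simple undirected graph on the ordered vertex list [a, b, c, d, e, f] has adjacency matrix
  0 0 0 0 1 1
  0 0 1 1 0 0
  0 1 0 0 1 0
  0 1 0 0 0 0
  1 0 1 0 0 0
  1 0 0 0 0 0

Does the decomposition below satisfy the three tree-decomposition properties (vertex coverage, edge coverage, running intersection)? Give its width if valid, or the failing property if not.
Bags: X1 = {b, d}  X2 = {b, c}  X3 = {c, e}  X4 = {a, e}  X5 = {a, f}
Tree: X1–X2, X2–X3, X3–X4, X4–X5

Yes; width 1.

Checking the three conditions: (i) the bags cover all of {a, b, c, d, e, f}; (ii) for each edge, some bag contains both endpoints; (iii) the bags containing any fixed vertex form a subtree. All hold, so the decomposition is valid with width 2 − 1 = 1.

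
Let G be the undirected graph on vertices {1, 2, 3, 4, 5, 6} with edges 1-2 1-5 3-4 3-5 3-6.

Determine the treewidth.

1

A width-1 tree decomposition is:
Bags: B1 = {3, 5}  B2 = {3, 6}  B3 = {3, 4}  B4 = {1, 5}  B5 = {1, 2}
Tree: B1–B2, B2–B3, B1–B4, B4–B5
Each bag holds 2 vertices, so the decomposition has width 1, which upper-bounds the treewidth. Since G has at least one edge (e.g. 3–5), it is not an edgeless graph, so tw(G) ≥ 1. The upper and lower bounds meet at 1, so that is the treewidth.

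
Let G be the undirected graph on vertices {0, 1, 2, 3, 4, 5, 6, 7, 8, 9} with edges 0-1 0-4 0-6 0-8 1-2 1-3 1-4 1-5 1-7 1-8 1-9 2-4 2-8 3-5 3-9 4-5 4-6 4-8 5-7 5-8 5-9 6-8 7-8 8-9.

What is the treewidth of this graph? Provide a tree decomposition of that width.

Treewidth 3.
Bags: B1 = {1, 2, 4, 8}  B2 = {0, 1, 4, 8}  B3 = {1, 4, 5, 8}  B4 = {0, 4, 6, 8}  B5 = {1, 5, 8, 9}  B6 = {1, 3, 5, 9}  B7 = {1, 5, 7, 8}
Tree: B1–B2, B2–B3, B2–B4, B3–B5, B5–B6, B5–B7

The largest bag has 4 vertices, giving width 3; this decomposition certifies tw(G) ≤ 3. On the other hand G contains the 4-clique {1, 5, 8, 9}. A clique must lie in a single bag of any decomposition, so no decomposition can have width below 3. Hence tw(G) = 3 exactly.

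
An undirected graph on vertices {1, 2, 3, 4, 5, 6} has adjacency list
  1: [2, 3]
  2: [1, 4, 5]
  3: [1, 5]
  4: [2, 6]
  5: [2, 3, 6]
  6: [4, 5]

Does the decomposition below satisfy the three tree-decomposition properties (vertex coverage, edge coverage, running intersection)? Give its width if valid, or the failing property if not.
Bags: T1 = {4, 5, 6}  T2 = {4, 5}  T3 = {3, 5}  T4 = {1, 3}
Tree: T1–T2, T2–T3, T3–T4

No — vertex 2 appears in no bag.

A tree decomposition must satisfy three properties: every vertex lies in some bag; for every edge, both endpoints lie together in some bag; and for every vertex, the bags containing it form a connected subtree. Here vertex 2 appears in no bag, so the decomposition is invalid.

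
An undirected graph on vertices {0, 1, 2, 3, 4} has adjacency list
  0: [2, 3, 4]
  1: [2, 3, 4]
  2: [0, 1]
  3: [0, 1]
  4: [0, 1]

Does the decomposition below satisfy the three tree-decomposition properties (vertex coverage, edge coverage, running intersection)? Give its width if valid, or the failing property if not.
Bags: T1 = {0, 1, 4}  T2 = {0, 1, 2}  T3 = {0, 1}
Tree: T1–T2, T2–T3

A tree decomposition must satisfy three properties: every vertex lies in some bag; for every edge, both endpoints lie together in some bag; and for every vertex, the bags containing it form a connected subtree. Here vertex 3 appears in no bag, so the decomposition is invalid.

No — vertex 3 appears in no bag.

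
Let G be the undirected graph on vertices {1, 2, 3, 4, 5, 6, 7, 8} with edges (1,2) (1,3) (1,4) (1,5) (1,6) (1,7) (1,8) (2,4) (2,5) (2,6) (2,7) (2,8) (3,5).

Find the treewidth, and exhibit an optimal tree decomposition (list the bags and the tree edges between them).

The largest bag has 3 vertices, giving width 2; this decomposition certifies tw(G) ≤ 2. Conversely, {1, 2, 4} is a clique of size 3, and the vertices of any clique must share a bag in every tree decomposition; so some bag has ≥ 3 vertices and tw(G) ≥ 2. Therefore the treewidth is 2.

Treewidth 2.
One optimal decomposition is:
Bags: B1 = {1, 2, 5}  B2 = {1, 2, 4}  B3 = {1, 2, 6}  B4 = {1, 3, 5}  B5 = {1, 2, 8}  B6 = {1, 2, 7}
Tree: B1–B2, B1–B3, B1–B4, B2–B5, B3–B6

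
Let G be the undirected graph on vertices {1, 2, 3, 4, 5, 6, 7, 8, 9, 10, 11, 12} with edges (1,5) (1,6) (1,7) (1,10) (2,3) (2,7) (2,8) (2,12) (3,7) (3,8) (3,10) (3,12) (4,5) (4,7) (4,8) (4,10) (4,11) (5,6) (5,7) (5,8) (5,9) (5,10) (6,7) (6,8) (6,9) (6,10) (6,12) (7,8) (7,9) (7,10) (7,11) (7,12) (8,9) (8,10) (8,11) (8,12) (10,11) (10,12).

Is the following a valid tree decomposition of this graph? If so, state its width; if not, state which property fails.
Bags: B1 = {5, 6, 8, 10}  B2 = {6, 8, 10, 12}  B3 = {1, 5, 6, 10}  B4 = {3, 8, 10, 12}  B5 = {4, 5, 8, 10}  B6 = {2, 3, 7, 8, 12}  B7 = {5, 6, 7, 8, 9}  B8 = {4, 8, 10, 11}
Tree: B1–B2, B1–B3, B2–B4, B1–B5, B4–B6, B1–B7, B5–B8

A tree decomposition must satisfy three properties: every vertex lies in some bag; for every edge, both endpoints lie together in some bag; and for every vertex, the bags containing it form a connected subtree. Here edge (7,10) lies in no bag, so the decomposition is invalid.

No — edge (7,10) lies in no bag.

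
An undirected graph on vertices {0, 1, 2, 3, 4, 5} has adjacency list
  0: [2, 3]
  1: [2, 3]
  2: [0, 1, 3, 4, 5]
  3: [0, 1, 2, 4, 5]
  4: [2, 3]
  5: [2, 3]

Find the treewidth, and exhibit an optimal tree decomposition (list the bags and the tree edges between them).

Each bag holds 3 vertices, so the decomposition has width 2, which upper-bounds the treewidth. For the lower bound, the 3 vertices {0, 2, 3} are pairwise adjacent, and any tree decomposition puts a clique entirely inside one bag — forcing width ≥ 2. Hence tw(G) = 2 exactly.

Treewidth 2.
Bags: B1 = {0, 2, 3}  B2 = {2, 3, 4}  B3 = {1, 2, 3}  B4 = {2, 3, 5}
Tree: B1–B2, B1–B3, B2–B4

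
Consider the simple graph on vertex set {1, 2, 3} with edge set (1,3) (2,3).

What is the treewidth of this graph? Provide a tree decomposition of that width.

Treewidth 1.
Bags: B1 = {1, 3}  B2 = {2, 3}
Tree: B1–B2

Every bag has size at most 2, so the width is 2 − 1 = 1 and tw(G) ≤ 1. Any graph with an edge has treewidth ≥ 1, and G has the edge 1–3. Combining the bounds, tw(G) = 1.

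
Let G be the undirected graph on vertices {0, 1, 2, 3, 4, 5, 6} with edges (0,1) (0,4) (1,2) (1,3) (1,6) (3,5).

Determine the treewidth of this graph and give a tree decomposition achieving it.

Treewidth 1.
Bags: B1 = {1, 3}  B2 = {1, 6}  B3 = {3, 5}  B4 = {0, 1}  B5 = {0, 4}  B6 = {1, 2}
Tree: B1–B2, B1–B3, B2–B4, B4–B5, B2–B6

Every bag has size at most 2, so the width is 2 − 1 = 1 and tw(G) ≤ 1. Since G has at least one edge (e.g. 1–3), it is not an edgeless graph, so tw(G) ≥ 1. Combining the bounds, tw(G) = 1.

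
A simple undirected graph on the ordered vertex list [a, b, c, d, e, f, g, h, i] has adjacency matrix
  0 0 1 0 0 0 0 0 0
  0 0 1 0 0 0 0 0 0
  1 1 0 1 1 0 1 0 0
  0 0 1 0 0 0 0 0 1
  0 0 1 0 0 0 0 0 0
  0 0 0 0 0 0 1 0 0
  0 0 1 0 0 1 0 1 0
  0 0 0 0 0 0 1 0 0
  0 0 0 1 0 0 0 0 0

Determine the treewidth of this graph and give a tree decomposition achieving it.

Treewidth 1.
Bags: B1 = {g, h}  B2 = {c, g}  B3 = {c, d}  B4 = {a, c}  B5 = {f, g}  B6 = {d, i}  B7 = {b, c}  B8 = {c, e}
Tree: B1–B2, B2–B3, B3–B4, B2–B5, B3–B6, B2–B7, B2–B8

Every bag has size at most 2, so the width is 2 − 1 = 1 and tw(G) ≤ 1. G has an edge, so its treewidth is at least 1. Combining the bounds, tw(G) = 1.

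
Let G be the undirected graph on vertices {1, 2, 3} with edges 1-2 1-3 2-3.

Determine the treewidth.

2

A width-2 tree decomposition is:
Bags: B1 = {1, 2, 3}
Tree: (single bag)
With just one bag of size 3, the width is 3 − 1 = 2, so tw(G) ≤ 2. Conversely, {1, 2, 3} is a clique of size 3, and the vertices of any clique must share a bag in every tree decomposition; so some bag has ≥ 3 vertices and tw(G) ≥ 2. Hence tw(G) = 2 exactly.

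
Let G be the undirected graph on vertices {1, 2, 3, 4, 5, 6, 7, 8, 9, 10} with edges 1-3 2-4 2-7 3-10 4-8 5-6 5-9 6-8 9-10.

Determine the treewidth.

1

A width-1 tree decomposition is:
Bags: B1 = {1, 3}  B2 = {3, 10}  B3 = {9, 10}  B4 = {5, 9}  B5 = {5, 6}  B6 = {6, 8}  B7 = {4, 8}  B8 = {2, 4}  B9 = {2, 7}
Tree: B1–B2, B2–B3, B3–B4, B4–B5, B5–B6, B6–B7, B7–B8, B8–B9
Each bag holds 2 vertices, so the decomposition has width 1, which upper-bounds the treewidth. Since G has at least one edge (e.g. 1–3), it is not an edgeless graph, so tw(G) ≥ 1. The upper and lower bounds meet at 1, so that is the treewidth.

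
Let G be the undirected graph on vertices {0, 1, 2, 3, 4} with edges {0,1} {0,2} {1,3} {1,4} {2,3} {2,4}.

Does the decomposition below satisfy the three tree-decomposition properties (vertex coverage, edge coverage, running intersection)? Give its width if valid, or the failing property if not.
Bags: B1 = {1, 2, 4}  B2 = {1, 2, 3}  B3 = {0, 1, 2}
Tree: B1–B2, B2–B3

Vertex coverage: the bags together contain {0, 1, 2, 3, 4}, the full vertex set. Edge coverage: each edge of G has both endpoints in at least one bag. Running intersection: for every vertex, the bags containing it form a connected subtree. All three properties hold, so this is a valid tree decomposition of width max|bag| − 1 = 2, and hence tw(G) ≤ 2.

Yes; width 2.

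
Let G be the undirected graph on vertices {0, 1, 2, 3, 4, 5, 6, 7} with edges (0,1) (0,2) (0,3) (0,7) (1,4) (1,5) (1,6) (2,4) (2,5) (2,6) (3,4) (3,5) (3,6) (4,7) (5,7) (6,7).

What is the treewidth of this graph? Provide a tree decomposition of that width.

Each bag holds 5 vertices, so the decomposition has width 4, which upper-bounds the treewidth. For the lower bound: the 5 vertex sets {0,3}, {6,7}, {1,5}, {4}, {2} are disjoint, each induces a connected subgraph, and every pair is joined by at least one edge of G. Contracting each set to a single vertex therefore yields K_{5} as a minor, and since treewidth is minor-monotone, tw(G) ≥ tw(K_{5}) = 4. Combining the bounds, tw(G) = 4.

Treewidth 4.
One optimal decomposition is:
Bags: B1 = {0, 3, 4, 5, 6}  B2 = {0, 4, 5, 6, 7}  B3 = {0, 1, 4, 5, 6}  B4 = {0, 2, 4, 5, 6}
Tree: B1–B2, B2–B3, B3–B4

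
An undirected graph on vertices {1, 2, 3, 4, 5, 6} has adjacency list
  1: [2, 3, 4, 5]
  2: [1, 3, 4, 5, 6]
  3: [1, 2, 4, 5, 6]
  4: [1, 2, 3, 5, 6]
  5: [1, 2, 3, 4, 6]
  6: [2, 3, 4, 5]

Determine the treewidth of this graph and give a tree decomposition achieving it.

Treewidth 4.
One optimal decomposition is:
Bags: B1 = {2, 3, 4, 5, 6}  B2 = {1, 2, 3, 4, 5}
Tree: B1–B2

Each bag holds 5 vertices, so the decomposition has width 4, which upper-bounds the treewidth. On the other hand G contains the 5-clique {1, 2, 3, 4, 5}. A clique must lie in a single bag of any decomposition, so no decomposition can have width below 4. Therefore the treewidth is 4.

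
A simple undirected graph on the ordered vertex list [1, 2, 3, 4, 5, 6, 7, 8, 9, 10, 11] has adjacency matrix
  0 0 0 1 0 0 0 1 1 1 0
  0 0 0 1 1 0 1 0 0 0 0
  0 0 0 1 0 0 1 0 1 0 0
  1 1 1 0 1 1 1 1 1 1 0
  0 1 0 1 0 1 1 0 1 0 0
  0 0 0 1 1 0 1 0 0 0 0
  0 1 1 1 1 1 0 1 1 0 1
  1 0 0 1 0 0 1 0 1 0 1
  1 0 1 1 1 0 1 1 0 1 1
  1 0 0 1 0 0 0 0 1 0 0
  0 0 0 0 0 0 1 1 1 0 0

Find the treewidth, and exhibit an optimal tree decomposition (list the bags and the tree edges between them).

Each bag holds 4 vertices, so the decomposition has width 3, which upper-bounds the treewidth. On the other hand G contains the 4-clique {7, 8, 9, 11}. A clique must lie in a single bag of any decomposition, so no decomposition can have width below 3. Hence tw(G) = 3 exactly.

Treewidth 3.
Bags: B1 = {1, 4, 8, 9}  B2 = {4, 7, 8, 9}  B3 = {7, 8, 9, 11}  B4 = {4, 5, 7, 9}  B5 = {2, 4, 5, 7}  B6 = {4, 5, 6, 7}  B7 = {3, 4, 7, 9}  B8 = {1, 4, 9, 10}
Tree: B1–B2, B2–B3, B2–B4, B4–B5, B5–B6, B2–B7, B1–B8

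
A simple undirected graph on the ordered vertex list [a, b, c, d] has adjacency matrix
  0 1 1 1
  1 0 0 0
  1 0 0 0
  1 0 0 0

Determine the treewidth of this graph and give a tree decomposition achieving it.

Each bag holds 2 vertices, so the decomposition has width 1, which upper-bounds the treewidth. Any graph with an edge has treewidth ≥ 1, and G has the edge c–a. Therefore the treewidth is 1.

Treewidth 1.
Bags: B1 = {a, c}  B2 = {a, d}  B3 = {a, b}
Tree: B1–B2, B1–B3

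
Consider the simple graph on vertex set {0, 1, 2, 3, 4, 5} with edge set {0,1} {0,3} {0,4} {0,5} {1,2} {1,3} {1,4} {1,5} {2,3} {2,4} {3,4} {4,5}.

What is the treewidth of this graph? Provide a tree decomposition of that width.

Each bag holds 4 vertices, so the decomposition has width 3, which upper-bounds the treewidth. For the lower bound, the 4 vertices {0, 1, 3, 4} are pairwise adjacent, and any tree decomposition puts a clique entirely inside one bag — forcing width ≥ 3. Hence tw(G) = 3 exactly.

Treewidth 3.
Bags: B1 = {0, 1, 3, 4}  B2 = {1, 2, 3, 4}  B3 = {0, 1, 4, 5}
Tree: B1–B2, B1–B3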